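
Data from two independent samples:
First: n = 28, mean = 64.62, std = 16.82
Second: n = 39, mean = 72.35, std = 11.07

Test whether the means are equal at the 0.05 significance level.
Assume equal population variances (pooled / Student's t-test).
Student's two-sample t-test (equal variances):
H₀: μ₁ = μ₂
H₁: μ₁ ≠ μ₂
df = n₁ + n₂ - 2 = 65
Pooled variance s_p² = [(n₁-1)s₁² + (n₂-1)s₂²] / (n₁ + n₂ - 2) = [(27)(16.82²) + (38)(11.07²)] / 65 = 189.1591
SE = √(s_p²(1/n₁ + 1/n₂)) = √(189.1591 × (1/28 + 1/39)) = 3.4067
t = (x̄₁ - x̄₂) / SE = (64.62 - 72.35) / 3.4067 = -7.73 / 3.4067 = -2.269
p-value = 0.0266

Since p-value < α = 0.05, we reject H₀.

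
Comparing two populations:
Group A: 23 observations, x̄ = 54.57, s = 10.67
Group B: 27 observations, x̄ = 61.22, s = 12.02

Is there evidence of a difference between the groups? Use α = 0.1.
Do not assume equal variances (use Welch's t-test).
Welch's two-sample t-test:
H₀: μ₁ = μ₂
H₁: μ₁ ≠ μ₂
s₁²/n₁ = 10.67²/23 = 4.9500,  s₂²/n₂ = 12.02²/27 = 5.3511
SE = √(s₁²/n₁ + s₂²/n₂) = √(4.9500 + 5.3511) = 3.2095
df (Welch-Satterthwaite) = (s₁²/n₁ + s₂²/n₂)² / [(s₁²/n₁)²/(n₁-1) + (s₂²/n₂)²/(n₂-1)] ≈ 47.90
t = (x̄₁ - x̄₂) / SE = (54.57 - 61.22) / 3.2095 = -6.65 / 3.2095 = -2.072
p-value = 0.0437

Since p-value < α = 0.1, we reject H₀.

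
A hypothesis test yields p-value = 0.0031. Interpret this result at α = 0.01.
Since p = 0.0031 < α = 0.01, reject H₀.
There is sufficient evidence to reject the null hypothesis; the result is statistically significant at the 0.01 level.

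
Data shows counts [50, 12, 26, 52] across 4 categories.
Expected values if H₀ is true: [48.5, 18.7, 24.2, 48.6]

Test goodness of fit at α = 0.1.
Chi-square goodness of fit test:
H₀: observed counts match expected distribution
H₁: observed counts differ from expected distribution
df = k - 1 = 3
χ² = Σ(O - E)²/E
   = (50 - 48.5)²/48.5 + (12 - 18.7)²/18.7 + (26 - 24.2)²/24.2 + (52 - 48.6)²/48.6
   = 0.046 + 2.401 + 0.134 + 0.238
   = 2.82
p-value = 0.4204

Since p-value > α = 0.1, we fail to reject H₀.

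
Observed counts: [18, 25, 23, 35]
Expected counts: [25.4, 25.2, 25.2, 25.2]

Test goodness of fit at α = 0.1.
Chi-square goodness of fit test:
H₀: observed counts match expected distribution
H₁: observed counts differ from expected distribution
df = k - 1 = 3
χ² = Σ(O - E)²/E
   = (18 - 25.4)²/25.4 + (25 - 25.2)²/25.2 + (23 - 25.2)²/25.2 + (35 - 25.2)²/25.2
   = 2.156 + 0.002 + 0.192 + 3.811
   = 6.16
p-value = 0.1040

Since p-value > α = 0.1, we fail to reject H₀.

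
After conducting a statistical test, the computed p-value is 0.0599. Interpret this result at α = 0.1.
Since p = 0.0599 < α = 0.1, reject H₀.
There is sufficient evidence to reject the null hypothesis; the result is statistically significant at the 0.1 level.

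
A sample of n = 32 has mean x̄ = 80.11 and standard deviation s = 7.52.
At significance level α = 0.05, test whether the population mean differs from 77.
One-sample t-test:
H₀: μ = 77
H₁: μ ≠ 77
df = n - 1 = 31
t = (x̄ - μ₀) / (s/√n) = (80.11 - 77) / (7.52/√32) = 2.339
p-value = 0.0259

Since p-value < α = 0.05, we reject H₀.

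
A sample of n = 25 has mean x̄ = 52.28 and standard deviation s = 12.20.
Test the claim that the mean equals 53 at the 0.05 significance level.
One-sample t-test:
H₀: μ = 53
H₁: μ ≠ 53
df = n - 1 = 24
t = (x̄ - μ₀) / (s/√n) = (52.28 - 53) / (12.20/√25) = -0.295
p-value = 0.7705

Since p-value > α = 0.05, we fail to reject H₀.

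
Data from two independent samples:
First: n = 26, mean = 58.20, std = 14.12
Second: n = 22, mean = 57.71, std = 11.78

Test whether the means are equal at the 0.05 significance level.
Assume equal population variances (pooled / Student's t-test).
Student's two-sample t-test (equal variances):
H₀: μ₁ = μ₂
H₁: μ₁ ≠ μ₂
df = n₁ + n₂ - 2 = 46
Pooled variance s_p² = [(n₁-1)s₁² + (n₂-1)s₂²] / (n₁ + n₂ - 2) = [(25)(14.12²) + (21)(11.78²)] / 46 = 171.7064
SE = √(s_p²(1/n₁ + 1/n₂)) = √(171.7064 × (1/26 + 1/22)) = 3.7959
t = (x̄₁ - x̄₂) / SE = (58.20 - 57.71) / 3.7959 = 0.49 / 3.7959 = 0.129
p-value = 0.8979

Since p-value > α = 0.05, we fail to reject H₀.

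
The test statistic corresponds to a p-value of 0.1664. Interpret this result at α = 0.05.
Since p = 0.1664 > α = 0.05, fail to reject H₀.
There is insufficient evidence to reject the null hypothesis; the result is not statistically significant at the 0.05 level.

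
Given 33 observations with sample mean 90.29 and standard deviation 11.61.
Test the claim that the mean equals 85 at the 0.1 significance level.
One-sample t-test:
H₀: μ = 85
H₁: μ ≠ 85
df = n - 1 = 32
t = (x̄ - μ₀) / (s/√n) = (90.29 - 85) / (11.61/√33) = 2.617
p-value = 0.0134

Since p-value < α = 0.1, we reject H₀.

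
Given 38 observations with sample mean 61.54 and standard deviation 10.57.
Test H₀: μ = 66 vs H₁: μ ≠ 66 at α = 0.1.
One-sample t-test:
H₀: μ = 66
H₁: μ ≠ 66
df = n - 1 = 37
t = (x̄ - μ₀) / (s/√n) = (61.54 - 66) / (10.57/√38) = -2.601
p-value = 0.0133

Since p-value < α = 0.1, we reject H₀.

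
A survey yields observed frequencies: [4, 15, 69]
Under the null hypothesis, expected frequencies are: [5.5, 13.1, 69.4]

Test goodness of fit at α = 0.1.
Chi-square goodness of fit test:
H₀: observed counts match expected distribution
H₁: observed counts differ from expected distribution
df = k - 1 = 2
χ² = Σ(O - E)²/E
   = (4 - 5.5)²/5.5 + (15 - 13.1)²/13.1 + (69 - 69.4)²/69.4
   = 0.409 + 0.276 + 0.002
   = 0.69
p-value = 0.7093

Since p-value > α = 0.1, we fail to reject H₀.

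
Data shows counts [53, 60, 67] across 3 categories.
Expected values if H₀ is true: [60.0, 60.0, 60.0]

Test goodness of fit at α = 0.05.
Chi-square goodness of fit test:
H₀: observed counts match expected distribution
H₁: observed counts differ from expected distribution
df = k - 1 = 2
χ² = Σ(O - E)²/E
   = (53 - 60.0)²/60.0 + (60 - 60.0)²/60.0 + (67 - 60.0)²/60.0
   = 0.817 + 0.000 + 0.817
   = 1.63
p-value = 0.4419

Since p-value > α = 0.05, we fail to reject H₀.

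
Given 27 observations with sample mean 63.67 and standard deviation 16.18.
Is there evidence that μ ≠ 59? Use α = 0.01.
One-sample t-test:
H₀: μ = 59
H₁: μ ≠ 59
df = n - 1 = 26
t = (x̄ - μ₀) / (s/√n) = (63.67 - 59) / (16.18/√27) = 1.500
p-value = 0.1457

Since p-value > α = 0.01, we fail to reject H₀.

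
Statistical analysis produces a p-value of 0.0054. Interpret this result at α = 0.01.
Since p = 0.0054 < α = 0.01, reject H₀.
There is sufficient evidence to reject the null hypothesis; the result is statistically significant at the 0.01 level.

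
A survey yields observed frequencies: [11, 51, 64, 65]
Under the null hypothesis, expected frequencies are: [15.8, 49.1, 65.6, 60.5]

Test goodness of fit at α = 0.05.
Chi-square goodness of fit test:
H₀: observed counts match expected distribution
H₁: observed counts differ from expected distribution
df = k - 1 = 3
χ² = Σ(O - E)²/E
   = (11 - 15.8)²/15.8 + (51 - 49.1)²/49.1 + (64 - 65.6)²/65.6 + (65 - 60.5)²/60.5
   = 1.458 + 0.074 + 0.039 + 0.335
   = 1.91
p-value = 0.5923

Since p-value > α = 0.05, we fail to reject H₀.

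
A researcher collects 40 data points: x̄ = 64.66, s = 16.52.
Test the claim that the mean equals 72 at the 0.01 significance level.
One-sample t-test:
H₀: μ = 72
H₁: μ ≠ 72
df = n - 1 = 39
t = (x̄ - μ₀) / (s/√n) = (64.66 - 72) / (16.52/√40) = -2.810
p-value = 0.0077

Since p-value < α = 0.01, we reject H₀.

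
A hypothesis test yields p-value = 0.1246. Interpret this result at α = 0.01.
Since p = 0.1246 > α = 0.01, fail to reject H₀.
There is insufficient evidence to reject the null hypothesis; the result is not statistically significant at the 0.01 level.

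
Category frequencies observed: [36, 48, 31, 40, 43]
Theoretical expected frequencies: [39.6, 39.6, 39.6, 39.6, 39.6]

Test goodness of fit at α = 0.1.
Chi-square goodness of fit test:
H₀: observed counts match expected distribution
H₁: observed counts differ from expected distribution
df = k - 1 = 4
χ² = Σ(O - E)²/E
   = (36 - 39.6)²/39.6 + (48 - 39.6)²/39.6 + (31 - 39.6)²/39.6 + (40 - 39.6)²/39.6 + (43 - 39.6)²/39.6
   = 0.327 + 1.782 + 1.868 + 0.004 + 0.292
   = 4.27
p-value = 0.3704

Since p-value > α = 0.1, we fail to reject H₀.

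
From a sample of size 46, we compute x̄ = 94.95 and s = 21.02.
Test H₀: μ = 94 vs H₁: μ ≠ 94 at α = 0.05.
One-sample t-test:
H₀: μ = 94
H₁: μ ≠ 94
df = n - 1 = 45
t = (x̄ - μ₀) / (s/√n) = (94.95 - 94) / (21.02/√46) = 0.307
p-value = 0.7606

Since p-value > α = 0.05, we fail to reject H₀.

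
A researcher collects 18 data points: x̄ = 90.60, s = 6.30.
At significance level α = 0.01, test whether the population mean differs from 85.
One-sample t-test:
H₀: μ = 85
H₁: μ ≠ 85
df = n - 1 = 17
t = (x̄ - μ₀) / (s/√n) = (90.60 - 85) / (6.30/√18) = 3.771
p-value = 0.0015

Since p-value < α = 0.01, we reject H₀.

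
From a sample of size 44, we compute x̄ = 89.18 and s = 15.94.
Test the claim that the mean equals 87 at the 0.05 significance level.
One-sample t-test:
H₀: μ = 87
H₁: μ ≠ 87
df = n - 1 = 43
t = (x̄ - μ₀) / (s/√n) = (89.18 - 87) / (15.94/√44) = 0.907
p-value = 0.3694

Since p-value > α = 0.05, we fail to reject H₀.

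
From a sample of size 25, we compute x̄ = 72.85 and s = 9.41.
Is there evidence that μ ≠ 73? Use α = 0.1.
One-sample t-test:
H₀: μ = 73
H₁: μ ≠ 73
df = n - 1 = 24
t = (x̄ - μ₀) / (s/√n) = (72.85 - 73) / (9.41/√25) = -0.080
p-value = 0.9371

Since p-value > α = 0.1, we fail to reject H₀.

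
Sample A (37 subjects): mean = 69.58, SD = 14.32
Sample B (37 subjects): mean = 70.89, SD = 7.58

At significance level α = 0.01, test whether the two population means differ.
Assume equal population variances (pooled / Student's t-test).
Student's two-sample t-test (equal variances):
H₀: μ₁ = μ₂
H₁: μ₁ ≠ μ₂
df = n₁ + n₂ - 2 = 72
Pooled variance s_p² = [(n₁-1)s₁² + (n₂-1)s₂²] / (n₁ + n₂ - 2) = [(36)(14.32²) + (36)(7.58²)] / 72 = 131.2594
SE = √(s_p²(1/n₁ + 1/n₂)) = √(131.2594 × (1/37 + 1/37)) = 2.6637
t = (x̄₁ - x̄₂) / SE = (69.58 - 70.89) / 2.6637 = -1.31 / 2.6637 = -0.492
p-value = 0.6244

Since p-value > α = 0.01, we fail to reject H₀.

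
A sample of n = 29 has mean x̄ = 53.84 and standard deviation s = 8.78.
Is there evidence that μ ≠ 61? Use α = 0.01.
One-sample t-test:
H₀: μ = 61
H₁: μ ≠ 61
df = n - 1 = 28
t = (x̄ - μ₀) / (s/√n) = (53.84 - 61) / (8.78/√29) = -4.392
p-value = 0.0001

Since p-value < α = 0.01, we reject H₀.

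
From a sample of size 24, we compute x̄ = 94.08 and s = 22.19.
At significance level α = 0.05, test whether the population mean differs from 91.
One-sample t-test:
H₀: μ = 91
H₁: μ ≠ 91
df = n - 1 = 23
t = (x̄ - μ₀) / (s/√n) = (94.08 - 91) / (22.19/√24) = 0.680
p-value = 0.5033

Since p-value > α = 0.05, we fail to reject H₀.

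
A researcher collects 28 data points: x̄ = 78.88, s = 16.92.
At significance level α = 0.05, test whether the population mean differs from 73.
One-sample t-test:
H₀: μ = 73
H₁: μ ≠ 73
df = n - 1 = 27
t = (x̄ - μ₀) / (s/√n) = (78.88 - 73) / (16.92/√28) = 1.839
p-value = 0.0770

Since p-value > α = 0.05, we fail to reject H₀.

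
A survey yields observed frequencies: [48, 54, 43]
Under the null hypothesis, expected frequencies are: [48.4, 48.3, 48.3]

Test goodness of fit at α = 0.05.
Chi-square goodness of fit test:
H₀: observed counts match expected distribution
H₁: observed counts differ from expected distribution
df = k - 1 = 2
χ² = Σ(O - E)²/E
   = (48 - 48.4)²/48.4 + (54 - 48.3)²/48.3 + (43 - 48.3)²/48.3
   = 0.003 + 0.673 + 0.582
   = 1.26
p-value = 0.5332

Since p-value > α = 0.05, we fail to reject H₀.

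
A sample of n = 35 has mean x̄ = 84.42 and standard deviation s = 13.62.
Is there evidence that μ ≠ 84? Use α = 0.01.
One-sample t-test:
H₀: μ = 84
H₁: μ ≠ 84
df = n - 1 = 34
t = (x̄ - μ₀) / (s/√n) = (84.42 - 84) / (13.62/√35) = 0.182
p-value = 0.8563

Since p-value > α = 0.01, we fail to reject H₀.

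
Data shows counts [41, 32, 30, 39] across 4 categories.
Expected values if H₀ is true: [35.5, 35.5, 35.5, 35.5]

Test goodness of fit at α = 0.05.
Chi-square goodness of fit test:
H₀: observed counts match expected distribution
H₁: observed counts differ from expected distribution
df = k - 1 = 3
χ² = Σ(O - E)²/E
   = (41 - 35.5)²/35.5 + (32 - 35.5)²/35.5 + (30 - 35.5)²/35.5 + (39 - 35.5)²/35.5
   = 0.852 + 0.345 + 0.852 + 0.345
   = 2.39
p-value = 0.4947

Since p-value > α = 0.05, we fail to reject H₀.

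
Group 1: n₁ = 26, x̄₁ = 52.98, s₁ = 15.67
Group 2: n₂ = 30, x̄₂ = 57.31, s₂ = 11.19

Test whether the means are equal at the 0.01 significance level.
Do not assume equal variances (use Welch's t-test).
Welch's two-sample t-test:
H₀: μ₁ = μ₂
H₁: μ₁ ≠ μ₂
s₁²/n₁ = 15.67²/26 = 9.4442,  s₂²/n₂ = 11.19²/30 = 4.1739
SE = √(s₁²/n₁ + s₂²/n₂) = √(9.4442 + 4.1739) = 3.6903
df (Welch-Satterthwaite) = (s₁²/n₁ + s₂²/n₂)² / [(s₁²/n₁)²/(n₁-1) + (s₂²/n₂)²/(n₂-1)] ≈ 44.49
t = (x̄₁ - x̄₂) / SE = (52.98 - 57.31) / 3.6903 = -4.33 / 3.6903 = -1.173
p-value = 0.2469

Since p-value > α = 0.01, we fail to reject H₀.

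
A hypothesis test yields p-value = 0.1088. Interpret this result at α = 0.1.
Since p = 0.1088 > α = 0.1, fail to reject H₀.
There is insufficient evidence to reject the null hypothesis; the result is not statistically significant at the 0.1 level.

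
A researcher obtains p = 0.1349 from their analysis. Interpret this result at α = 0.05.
Since p = 0.1349 > α = 0.05, fail to reject H₀.
There is insufficient evidence to reject the null hypothesis; the result is not statistically significant at the 0.05 level.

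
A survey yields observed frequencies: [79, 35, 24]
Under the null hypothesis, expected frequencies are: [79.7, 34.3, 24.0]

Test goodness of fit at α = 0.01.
Chi-square goodness of fit test:
H₀: observed counts match expected distribution
H₁: observed counts differ from expected distribution
df = k - 1 = 2
χ² = Σ(O - E)²/E
   = (79 - 79.7)²/79.7 + (35 - 34.3)²/34.3 + (24 - 24.0)²/24.0
   = 0.006 + 0.014 + 0.000
   = 0.02
p-value = 0.9898

Since p-value > α = 0.01, we fail to reject H₀.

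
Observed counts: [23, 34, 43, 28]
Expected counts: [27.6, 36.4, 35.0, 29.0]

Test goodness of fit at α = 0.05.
Chi-square goodness of fit test:
H₀: observed counts match expected distribution
H₁: observed counts differ from expected distribution
df = k - 1 = 3
χ² = Σ(O - E)²/E
   = (23 - 27.6)²/27.6 + (34 - 36.4)²/36.4 + (43 - 35.0)²/35.0 + (28 - 29.0)²/29.0
   = 0.767 + 0.158 + 1.829 + 0.034
   = 2.79
p-value = 0.4255

Since p-value > α = 0.05, we fail to reject H₀.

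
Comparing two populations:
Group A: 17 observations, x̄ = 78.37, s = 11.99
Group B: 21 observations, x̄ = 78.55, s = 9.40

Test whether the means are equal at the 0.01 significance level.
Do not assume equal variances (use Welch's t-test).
Welch's two-sample t-test:
H₀: μ₁ = μ₂
H₁: μ₁ ≠ μ₂
s₁²/n₁ = 11.99²/17 = 8.4565,  s₂²/n₂ = 9.40²/21 = 4.2076
SE = √(s₁²/n₁ + s₂²/n₂) = √(8.4565 + 4.2076) = 3.5587
df (Welch-Satterthwaite) = (s₁²/n₁ + s₂²/n₂)² / [(s₁²/n₁)²/(n₁-1) + (s₂²/n₂)²/(n₂-1)] ≈ 29.95
t = (x̄₁ - x̄₂) / SE = (78.37 - 78.55) / 3.5587 = -0.18 / 3.5587 = -0.051
p-value = 0.9600

Since p-value > α = 0.01, we fail to reject H₀.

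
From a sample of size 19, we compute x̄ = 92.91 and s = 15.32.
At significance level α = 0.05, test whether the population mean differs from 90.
One-sample t-test:
H₀: μ = 90
H₁: μ ≠ 90
df = n - 1 = 18
t = (x̄ - μ₀) / (s/√n) = (92.91 - 90) / (15.32/√19) = 0.828
p-value = 0.4185

Since p-value > α = 0.05, we fail to reject H₀.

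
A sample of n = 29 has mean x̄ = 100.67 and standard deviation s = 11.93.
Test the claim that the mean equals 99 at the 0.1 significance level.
One-sample t-test:
H₀: μ = 99
H₁: μ ≠ 99
df = n - 1 = 28
t = (x̄ - μ₀) / (s/√n) = (100.67 - 99) / (11.93/√29) = 0.754
p-value = 0.4572

Since p-value > α = 0.1, we fail to reject H₀.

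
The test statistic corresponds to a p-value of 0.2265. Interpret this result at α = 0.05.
Since p = 0.2265 > α = 0.05, fail to reject H₀.
There is insufficient evidence to reject the null hypothesis; the result is not statistically significant at the 0.05 level.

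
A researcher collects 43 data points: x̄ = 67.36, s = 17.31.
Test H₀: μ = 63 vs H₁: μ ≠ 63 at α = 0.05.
One-sample t-test:
H₀: μ = 63
H₁: μ ≠ 63
df = n - 1 = 42
t = (x̄ - μ₀) / (s/√n) = (67.36 - 63) / (17.31/√43) = 1.652
p-value = 0.1061

Since p-value > α = 0.05, we fail to reject H₀.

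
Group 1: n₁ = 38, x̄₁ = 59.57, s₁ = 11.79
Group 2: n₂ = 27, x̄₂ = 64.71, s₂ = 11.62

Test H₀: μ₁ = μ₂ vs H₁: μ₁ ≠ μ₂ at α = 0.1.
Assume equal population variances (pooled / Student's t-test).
Student's two-sample t-test (equal variances):
H₀: μ₁ = μ₂
H₁: μ₁ ≠ μ₂
df = n₁ + n₂ - 2 = 63
Pooled variance s_p² = [(n₁-1)s₁² + (n₂-1)s₂²] / (n₁ + n₂ - 2) = [(37)(11.79²) + (26)(11.62²)] / 63 = 137.3617
SE = √(s_p²(1/n₁ + 1/n₂)) = √(137.3617 × (1/38 + 1/27)) = 2.9500
t = (x̄₁ - x̄₂) / SE = (59.57 - 64.71) / 2.9500 = -5.14 / 2.9500 = -1.742
p-value = 0.0863

Since p-value < α = 0.1, we reject H₀.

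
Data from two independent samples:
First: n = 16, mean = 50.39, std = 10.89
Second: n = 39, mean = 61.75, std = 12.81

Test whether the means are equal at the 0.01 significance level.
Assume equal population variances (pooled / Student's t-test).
Student's two-sample t-test (equal variances):
H₀: μ₁ = μ₂
H₁: μ₁ ≠ μ₂
df = n₁ + n₂ - 2 = 53
Pooled variance s_p² = [(n₁-1)s₁² + (n₂-1)s₂²] / (n₁ + n₂ - 2) = [(15)(10.89²) + (38)(12.81²)] / 53 = 151.2176
SE = √(s_p²(1/n₁ + 1/n₂)) = √(151.2176 × (1/16 + 1/39)) = 3.6508
t = (x̄₁ - x̄₂) / SE = (50.39 - 61.75) / 3.6508 = -11.36 / 3.6508 = -3.112
p-value = 0.0030

Since p-value < α = 0.01, we reject H₀.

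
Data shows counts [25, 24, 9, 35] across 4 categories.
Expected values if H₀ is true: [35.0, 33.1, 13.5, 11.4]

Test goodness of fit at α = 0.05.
Chi-square goodness of fit test:
H₀: observed counts match expected distribution
H₁: observed counts differ from expected distribution
df = k - 1 = 3
χ² = Σ(O - E)²/E
   = (25 - 35.0)²/35.0 + (24 - 33.1)²/33.1 + (9 - 13.5)²/13.5 + (35 - 11.4)²/11.4
   = 2.857 + 2.502 + 1.500 + 48.856
   = 55.72
p-value < 0.0001

Since p-value < α = 0.05, we reject H₀.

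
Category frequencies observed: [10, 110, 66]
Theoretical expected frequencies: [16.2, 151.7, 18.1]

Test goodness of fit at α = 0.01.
Chi-square goodness of fit test:
H₀: observed counts match expected distribution
H₁: observed counts differ from expected distribution
df = k - 1 = 2
χ² = Σ(O - E)²/E
   = (10 - 16.2)²/16.2 + (110 - 151.7)²/151.7 + (66 - 18.1)²/18.1
   = 2.373 + 11.463 + 126.763
   = 140.60
p-value < 0.0001

Since p-value < α = 0.01, we reject H₀.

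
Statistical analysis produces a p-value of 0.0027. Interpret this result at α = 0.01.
Since p = 0.0027 < α = 0.01, reject H₀.
There is sufficient evidence to reject the null hypothesis; the result is statistically significant at the 0.01 level.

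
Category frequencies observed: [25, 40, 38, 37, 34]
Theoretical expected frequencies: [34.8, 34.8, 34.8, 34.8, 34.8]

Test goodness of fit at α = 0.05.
Chi-square goodness of fit test:
H₀: observed counts match expected distribution
H₁: observed counts differ from expected distribution
df = k - 1 = 4
χ² = Σ(O - E)²/E
   = (25 - 34.8)²/34.8 + (40 - 34.8)²/34.8 + (38 - 34.8)²/34.8 + (37 - 34.8)²/34.8 + (34 - 34.8)²/34.8
   = 2.760 + 0.777 + 0.294 + 0.139 + 0.018
   = 3.99
p-value = 0.4076

Since p-value > α = 0.05, we fail to reject H₀.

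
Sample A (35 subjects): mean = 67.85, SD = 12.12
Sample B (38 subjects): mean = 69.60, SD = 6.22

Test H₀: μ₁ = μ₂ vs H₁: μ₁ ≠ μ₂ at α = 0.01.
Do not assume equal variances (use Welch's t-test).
Welch's two-sample t-test:
H₀: μ₁ = μ₂
H₁: μ₁ ≠ μ₂
s₁²/n₁ = 12.12²/35 = 4.1970,  s₂²/n₂ = 6.22²/38 = 1.0181
SE = √(s₁²/n₁ + s₂²/n₂) = √(4.1970 + 1.0181) = 2.2837
df (Welch-Satterthwaite) = (s₁²/n₁ + s₂²/n₂)² / [(s₁²/n₁)²/(n₁-1) + (s₂²/n₂)²/(n₂-1)] ≈ 49.80
t = (x̄₁ - x̄₂) / SE = (67.85 - 69.60) / 2.2837 = -1.75 / 2.2837 = -0.766
p-value = 0.4471

Since p-value > α = 0.01, we fail to reject H₀.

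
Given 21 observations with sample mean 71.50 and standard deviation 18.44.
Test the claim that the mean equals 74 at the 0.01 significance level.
One-sample t-test:
H₀: μ = 74
H₁: μ ≠ 74
df = n - 1 = 20
t = (x̄ - μ₀) / (s/√n) = (71.50 - 74) / (18.44/√21) = -0.621
p-value = 0.5414

Since p-value > α = 0.01, we fail to reject H₀.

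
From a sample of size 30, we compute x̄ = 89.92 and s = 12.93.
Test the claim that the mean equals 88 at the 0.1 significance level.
One-sample t-test:
H₀: μ = 88
H₁: μ ≠ 88
df = n - 1 = 29
t = (x̄ - μ₀) / (s/√n) = (89.92 - 88) / (12.93/√30) = 0.813
p-value = 0.4227

Since p-value > α = 0.1, we fail to reject H₀.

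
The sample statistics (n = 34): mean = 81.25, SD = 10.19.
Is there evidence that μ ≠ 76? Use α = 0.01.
One-sample t-test:
H₀: μ = 76
H₁: μ ≠ 76
df = n - 1 = 33
t = (x̄ - μ₀) / (s/√n) = (81.25 - 76) / (10.19/√34) = 3.004
p-value = 0.0051

Since p-value < α = 0.01, we reject H₀.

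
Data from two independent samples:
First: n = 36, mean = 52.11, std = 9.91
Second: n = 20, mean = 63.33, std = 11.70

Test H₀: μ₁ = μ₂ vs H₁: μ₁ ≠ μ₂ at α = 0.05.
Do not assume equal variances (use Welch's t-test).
Welch's two-sample t-test:
H₀: μ₁ = μ₂
H₁: μ₁ ≠ μ₂
s₁²/n₁ = 9.91²/36 = 2.7280,  s₂²/n₂ = 11.70²/20 = 6.8445
SE = √(s₁²/n₁ + s₂²/n₂) = √(2.7280 + 6.8445) = 3.0939
df (Welch-Satterthwaite) = (s₁²/n₁ + s₂²/n₂)² / [(s₁²/n₁)²/(n₁-1) + (s₂²/n₂)²/(n₂-1)] ≈ 34.21
t = (x̄₁ - x̄₂) / SE = (52.11 - 63.33) / 3.0939 = -11.22 / 3.0939 = -3.626
p-value = 0.0009

Since p-value < α = 0.05, we reject H₀.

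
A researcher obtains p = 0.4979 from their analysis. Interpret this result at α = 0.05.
Since p = 0.4979 > α = 0.05, fail to reject H₀.
There is insufficient evidence to reject the null hypothesis; the result is not statistically significant at the 0.05 level.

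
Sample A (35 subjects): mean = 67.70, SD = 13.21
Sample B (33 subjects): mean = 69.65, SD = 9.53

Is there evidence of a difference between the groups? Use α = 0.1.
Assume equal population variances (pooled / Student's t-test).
Student's two-sample t-test (equal variances):
H₀: μ₁ = μ₂
H₁: μ₁ ≠ μ₂
df = n₁ + n₂ - 2 = 66
Pooled variance s_p² = [(n₁-1)s₁² + (n₂-1)s₂²] / (n₁ + n₂ - 2) = [(34)(13.21²) + (32)(9.53²)] / 66 = 133.9304
SE = √(s_p²(1/n₁ + 1/n₂)) = √(133.9304 × (1/35 + 1/33)) = 2.8080
t = (x̄₁ - x̄₂) / SE = (67.70 - 69.65) / 2.8080 = -1.95 / 2.8080 = -0.694
p-value = 0.4898

Since p-value > α = 0.1, we fail to reject H₀.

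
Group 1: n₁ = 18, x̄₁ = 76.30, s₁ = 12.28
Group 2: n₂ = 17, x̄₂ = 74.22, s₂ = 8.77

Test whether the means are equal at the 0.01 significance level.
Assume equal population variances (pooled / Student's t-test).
Student's two-sample t-test (equal variances):
H₀: μ₁ = μ₂
H₁: μ₁ ≠ μ₂
df = n₁ + n₂ - 2 = 33
Pooled variance s_p² = [(n₁-1)s₁² + (n₂-1)s₂²] / (n₁ + n₂ - 2) = [(17)(12.28²) + (16)(8.77²)] / 33 = 114.9751
SE = √(s_p²(1/n₁ + 1/n₂)) = √(114.9751 × (1/18 + 1/17)) = 3.6264
t = (x̄₁ - x̄₂) / SE = (76.30 - 74.22) / 3.6264 = 2.08 / 3.6264 = 0.574
p-value = 0.5701

Since p-value > α = 0.01, we fail to reject H₀.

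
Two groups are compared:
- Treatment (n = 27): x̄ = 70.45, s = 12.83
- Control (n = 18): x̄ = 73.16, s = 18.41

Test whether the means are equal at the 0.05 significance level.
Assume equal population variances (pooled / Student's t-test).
Student's two-sample t-test (equal variances):
H₀: μ₁ = μ₂
H₁: μ₁ ≠ μ₂
df = n₁ + n₂ - 2 = 43
Pooled variance s_p² = [(n₁-1)s₁² + (n₂-1)s₂²] / (n₁ + n₂ - 2) = [(26)(12.83²) + (17)(18.41²)] / 43 = 233.5258
SE = √(s_p²(1/n₁ + 1/n₂)) = √(233.5258 × (1/27 + 1/18)) = 4.6500
t = (x̄₁ - x̄₂) / SE = (70.45 - 73.16) / 4.6500 = -2.71 / 4.6500 = -0.583
p-value = 0.5631

Since p-value > α = 0.05, we fail to reject H₀.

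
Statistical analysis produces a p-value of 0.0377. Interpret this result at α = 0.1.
Since p = 0.0377 < α = 0.1, reject H₀.
There is sufficient evidence to reject the null hypothesis; the result is statistically significant at the 0.1 level.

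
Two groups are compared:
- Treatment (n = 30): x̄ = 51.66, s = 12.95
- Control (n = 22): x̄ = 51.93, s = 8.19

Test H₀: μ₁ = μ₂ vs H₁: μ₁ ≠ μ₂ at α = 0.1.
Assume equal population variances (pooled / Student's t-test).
Student's two-sample t-test (equal variances):
H₀: μ₁ = μ₂
H₁: μ₁ ≠ μ₂
df = n₁ + n₂ - 2 = 50
Pooled variance s_p² = [(n₁-1)s₁² + (n₂-1)s₂²] / (n₁ + n₂ - 2) = [(29)(12.95²) + (21)(8.19²)] / 50 = 125.4394
SE = √(s_p²(1/n₁ + 1/n₂)) = √(125.4394 × (1/30 + 1/22)) = 3.1437
t = (x̄₁ - x̄₂) / SE = (51.66 - 51.93) / 3.1437 = -0.27 / 3.1437 = -0.086
p-value = 0.9319

Since p-value > α = 0.1, we fail to reject H₀.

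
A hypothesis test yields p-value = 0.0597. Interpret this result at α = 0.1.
Since p = 0.0597 < α = 0.1, reject H₀.
There is sufficient evidence to reject the null hypothesis; the result is statistically significant at the 0.1 level.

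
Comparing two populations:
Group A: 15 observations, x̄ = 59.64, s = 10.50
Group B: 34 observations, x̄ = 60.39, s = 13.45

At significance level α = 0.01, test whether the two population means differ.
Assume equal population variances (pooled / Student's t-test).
Student's two-sample t-test (equal variances):
H₀: μ₁ = μ₂
H₁: μ₁ ≠ μ₂
df = n₁ + n₂ - 2 = 47
Pooled variance s_p² = [(n₁-1)s₁² + (n₂-1)s₂²] / (n₁ + n₂ - 2) = [(14)(10.50²) + (33)(13.45²)] / 47 = 159.8571
SE = √(s_p²(1/n₁ + 1/n₂)) = √(159.8571 × (1/15 + 1/34)) = 3.9190
t = (x̄₁ - x̄₂) / SE = (59.64 - 60.39) / 3.9190 = -0.75 / 3.9190 = -0.191
p-value = 0.8491

Since p-value > α = 0.01, we fail to reject H₀.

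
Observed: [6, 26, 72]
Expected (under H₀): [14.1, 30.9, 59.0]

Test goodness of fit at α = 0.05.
Chi-square goodness of fit test:
H₀: observed counts match expected distribution
H₁: observed counts differ from expected distribution
df = k - 1 = 2
χ² = Σ(O - E)²/E
   = (6 - 14.1)²/14.1 + (26 - 30.9)²/30.9 + (72 - 59.0)²/59.0
   = 4.653 + 0.777 + 2.864
   = 8.29
p-value = 0.0158

Since p-value < α = 0.05, we reject H₀.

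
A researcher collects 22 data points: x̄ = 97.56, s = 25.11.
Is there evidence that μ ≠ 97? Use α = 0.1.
One-sample t-test:
H₀: μ = 97
H₁: μ ≠ 97
df = n - 1 = 21
t = (x̄ - μ₀) / (s/√n) = (97.56 - 97) / (25.11/√22) = 0.105
p-value = 0.9177

Since p-value > α = 0.1, we fail to reject H₀.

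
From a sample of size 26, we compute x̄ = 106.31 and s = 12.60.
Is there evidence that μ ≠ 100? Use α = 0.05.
One-sample t-test:
H₀: μ = 100
H₁: μ ≠ 100
df = n - 1 = 25
t = (x̄ - μ₀) / (s/√n) = (106.31 - 100) / (12.60/√26) = 2.554
p-value = 0.0171

Since p-value < α = 0.05, we reject H₀.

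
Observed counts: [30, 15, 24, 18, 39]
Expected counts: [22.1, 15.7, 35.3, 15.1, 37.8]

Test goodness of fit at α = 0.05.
Chi-square goodness of fit test:
H₀: observed counts match expected distribution
H₁: observed counts differ from expected distribution
df = k - 1 = 4
χ² = Σ(O - E)²/E
   = (30 - 22.1)²/22.1 + (15 - 15.7)²/15.7 + (24 - 35.3)²/35.3 + (18 - 15.1)²/15.1 + (39 - 37.8)²/37.8
   = 2.824 + 0.031 + 3.617 + 0.557 + 0.038
   = 7.07
p-value = 0.1324

Since p-value > α = 0.05, we fail to reject H₀.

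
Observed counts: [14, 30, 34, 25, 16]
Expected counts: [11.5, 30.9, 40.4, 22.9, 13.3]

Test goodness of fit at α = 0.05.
Chi-square goodness of fit test:
H₀: observed counts match expected distribution
H₁: observed counts differ from expected distribution
df = k - 1 = 4
χ² = Σ(O - E)²/E
   = (14 - 11.5)²/11.5 + (30 - 30.9)²/30.9 + (34 - 40.4)²/40.4 + (25 - 22.9)²/22.9 + (16 - 13.3)²/13.3
   = 0.543 + 0.026 + 1.014 + 0.193 + 0.548
   = 2.32
p-value = 0.6764

Since p-value > α = 0.05, we fail to reject H₀.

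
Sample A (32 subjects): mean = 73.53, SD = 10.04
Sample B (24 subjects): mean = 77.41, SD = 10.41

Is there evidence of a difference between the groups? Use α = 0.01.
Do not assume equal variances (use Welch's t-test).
Welch's two-sample t-test:
H₀: μ₁ = μ₂
H₁: μ₁ ≠ μ₂
s₁²/n₁ = 10.04²/32 = 3.1500,  s₂²/n₂ = 10.41²/24 = 4.5153
SE = √(s₁²/n₁ + s₂²/n₂) = √(3.1500 + 4.5153) = 2.7686
df (Welch-Satterthwaite) = (s₁²/n₁ + s₂²/n₂)² / [(s₁²/n₁)²/(n₁-1) + (s₂²/n₂)²/(n₂-1)] ≈ 48.70
t = (x̄₁ - x̄₂) / SE = (73.53 - 77.41) / 2.7686 = -3.88 / 2.7686 = -1.401
p-value = 0.1674

Since p-value > α = 0.01, we fail to reject H₀.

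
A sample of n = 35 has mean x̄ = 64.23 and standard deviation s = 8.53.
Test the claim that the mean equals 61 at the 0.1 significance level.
One-sample t-test:
H₀: μ = 61
H₁: μ ≠ 61
df = n - 1 = 34
t = (x̄ - μ₀) / (s/√n) = (64.23 - 61) / (8.53/√35) = 2.240
p-value = 0.0317

Since p-value < α = 0.1, we reject H₀.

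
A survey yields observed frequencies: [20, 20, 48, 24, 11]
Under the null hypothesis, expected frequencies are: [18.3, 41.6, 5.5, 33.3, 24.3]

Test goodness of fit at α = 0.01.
Chi-square goodness of fit test:
H₀: observed counts match expected distribution
H₁: observed counts differ from expected distribution
df = k - 1 = 4
χ² = Σ(O - E)²/E
   = (20 - 18.3)²/18.3 + (20 - 41.6)²/41.6 + (48 - 5.5)²/5.5 + (24 - 33.3)²/33.3 + (11 - 24.3)²/24.3
   = 0.158 + 11.215 + 328.409 + 2.597 + 7.279
   = 349.66
p-value < 0.0001

Since p-value < α = 0.01, we reject H₀.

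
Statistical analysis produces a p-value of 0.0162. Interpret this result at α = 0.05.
Since p = 0.0162 < α = 0.05, reject H₀.
There is sufficient evidence to reject the null hypothesis; the result is statistically significant at the 0.05 level.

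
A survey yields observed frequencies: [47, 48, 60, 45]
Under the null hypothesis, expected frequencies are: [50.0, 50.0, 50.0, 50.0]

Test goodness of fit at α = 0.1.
Chi-square goodness of fit test:
H₀: observed counts match expected distribution
H₁: observed counts differ from expected distribution
df = k - 1 = 3
χ² = Σ(O - E)²/E
   = (47 - 50.0)²/50.0 + (48 - 50.0)²/50.0 + (60 - 50.0)²/50.0 + (45 - 50.0)²/50.0
   = 0.180 + 0.080 + 2.000 + 0.500
   = 2.76
p-value = 0.4301

Since p-value > α = 0.1, we fail to reject H₀.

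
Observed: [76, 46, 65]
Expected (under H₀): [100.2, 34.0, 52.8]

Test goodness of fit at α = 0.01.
Chi-square goodness of fit test:
H₀: observed counts match expected distribution
H₁: observed counts differ from expected distribution
df = k - 1 = 2
χ² = Σ(O - E)²/E
   = (76 - 100.2)²/100.2 + (46 - 34.0)²/34.0 + (65 - 52.8)²/52.8
   = 5.845 + 4.235 + 2.819
   = 12.90
p-value = 0.0016

Since p-value < α = 0.01, we reject H₀.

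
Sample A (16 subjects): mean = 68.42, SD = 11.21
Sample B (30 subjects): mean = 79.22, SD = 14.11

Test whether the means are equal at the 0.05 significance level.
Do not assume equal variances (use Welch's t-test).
Welch's two-sample t-test:
H₀: μ₁ = μ₂
H₁: μ₁ ≠ μ₂
s₁²/n₁ = 11.21²/16 = 7.8540,  s₂²/n₂ = 14.11²/30 = 6.6364
SE = √(s₁²/n₁ + s₂²/n₂) = √(7.8540 + 6.6364) = 3.8066
df (Welch-Satterthwaite) = (s₁²/n₁ + s₂²/n₂)² / [(s₁²/n₁)²/(n₁-1) + (s₂²/n₂)²/(n₂-1)] ≈ 37.29
t = (x̄₁ - x̄₂) / SE = (68.42 - 79.22) / 3.8066 = -10.80 / 3.8066 = -2.837
p-value = 0.0073

Since p-value < α = 0.05, we reject H₀.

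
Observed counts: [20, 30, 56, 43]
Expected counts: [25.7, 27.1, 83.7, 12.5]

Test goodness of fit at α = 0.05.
Chi-square goodness of fit test:
H₀: observed counts match expected distribution
H₁: observed counts differ from expected distribution
df = k - 1 = 3
χ² = Σ(O - E)²/E
   = (20 - 25.7)²/25.7 + (30 - 27.1)²/27.1 + (56 - 83.7)²/83.7 + (43 - 12.5)²/12.5
   = 1.264 + 0.310 + 9.167 + 74.420
   = 85.16
p-value < 0.0001

Since p-value < α = 0.05, we reject H₀.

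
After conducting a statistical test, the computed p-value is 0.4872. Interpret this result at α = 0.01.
Since p = 0.4872 > α = 0.01, fail to reject H₀.
There is insufficient evidence to reject the null hypothesis; the result is not statistically significant at the 0.01 level.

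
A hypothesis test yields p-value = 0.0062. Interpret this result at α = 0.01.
Since p = 0.0062 < α = 0.01, reject H₀.
There is sufficient evidence to reject the null hypothesis; the result is statistically significant at the 0.01 level.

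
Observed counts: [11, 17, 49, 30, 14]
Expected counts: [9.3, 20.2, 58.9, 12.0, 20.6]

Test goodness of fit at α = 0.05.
Chi-square goodness of fit test:
H₀: observed counts match expected distribution
H₁: observed counts differ from expected distribution
df = k - 1 = 4
χ² = Σ(O - E)²/E
   = (11 - 9.3)²/9.3 + (17 - 20.2)²/20.2 + (49 - 58.9)²/58.9 + (30 - 12.0)²/12.0 + (14 - 20.6)²/20.6
   = 0.311 + 0.507 + 1.664 + 27.000 + 2.115
   = 31.60
p-value < 0.0001

Since p-value < α = 0.05, we reject H₀.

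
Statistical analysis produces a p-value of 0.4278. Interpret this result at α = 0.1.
Since p = 0.4278 > α = 0.1, fail to reject H₀.
There is insufficient evidence to reject the null hypothesis; the result is not statistically significant at the 0.1 level.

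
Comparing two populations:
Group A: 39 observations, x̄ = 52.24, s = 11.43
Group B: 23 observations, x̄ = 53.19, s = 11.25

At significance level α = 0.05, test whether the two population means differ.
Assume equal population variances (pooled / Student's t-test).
Student's two-sample t-test (equal variances):
H₀: μ₁ = μ₂
H₁: μ₁ ≠ μ₂
df = n₁ + n₂ - 2 = 60
Pooled variance s_p² = [(n₁-1)s₁² + (n₂-1)s₂²] / (n₁ + n₂ - 2) = [(38)(11.43²) + (22)(11.25²)] / 60 = 129.1480
SE = √(s_p²(1/n₁ + 1/n₂)) = √(129.1480 × (1/39 + 1/23)) = 2.9877
t = (x̄₁ - x̄₂) / SE = (52.24 - 53.19) / 2.9877 = -0.95 / 2.9877 = -0.318
p-value = 0.7516

Since p-value > α = 0.05, we fail to reject H₀.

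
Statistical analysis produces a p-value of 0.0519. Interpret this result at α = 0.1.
Since p = 0.0519 < α = 0.1, reject H₀.
There is sufficient evidence to reject the null hypothesis; the result is statistically significant at the 0.1 level.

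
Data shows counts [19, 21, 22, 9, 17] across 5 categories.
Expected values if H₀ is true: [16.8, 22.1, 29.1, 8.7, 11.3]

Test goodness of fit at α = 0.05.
Chi-square goodness of fit test:
H₀: observed counts match expected distribution
H₁: observed counts differ from expected distribution
df = k - 1 = 4
χ² = Σ(O - E)²/E
   = (19 - 16.8)²/16.8 + (21 - 22.1)²/22.1 + (22 - 29.1)²/29.1 + (9 - 8.7)²/8.7 + (17 - 11.3)²/11.3
   = 0.288 + 0.055 + 1.732 + 0.010 + 2.875
   = 4.96
p-value = 0.2914

Since p-value > α = 0.05, we fail to reject H₀.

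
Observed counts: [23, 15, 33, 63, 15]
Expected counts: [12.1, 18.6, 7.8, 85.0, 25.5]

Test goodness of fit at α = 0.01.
Chi-square goodness of fit test:
H₀: observed counts match expected distribution
H₁: observed counts differ from expected distribution
df = k - 1 = 4
χ² = Σ(O - E)²/E
   = (23 - 12.1)²/12.1 + (15 - 18.6)²/18.6 + (33 - 7.8)²/7.8 + (63 - 85.0)²/85.0 + (15 - 25.5)²/25.5
   = 9.819 + 0.697 + 81.415 + 5.694 + 4.324
   = 101.95
p-value < 0.0001

Since p-value < α = 0.01, we reject H₀.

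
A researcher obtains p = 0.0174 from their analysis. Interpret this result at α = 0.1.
Since p = 0.0174 < α = 0.1, reject H₀.
There is sufficient evidence to reject the null hypothesis; the result is statistically significant at the 0.1 level.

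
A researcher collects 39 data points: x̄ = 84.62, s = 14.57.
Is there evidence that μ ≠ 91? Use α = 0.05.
One-sample t-test:
H₀: μ = 91
H₁: μ ≠ 91
df = n - 1 = 38
t = (x̄ - μ₀) / (s/√n) = (84.62 - 91) / (14.57/√39) = -2.735
p-value = 0.0094

Since p-value < α = 0.05, we reject H₀.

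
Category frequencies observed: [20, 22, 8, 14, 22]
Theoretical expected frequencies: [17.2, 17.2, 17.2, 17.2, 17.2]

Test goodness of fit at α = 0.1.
Chi-square goodness of fit test:
H₀: observed counts match expected distribution
H₁: observed counts differ from expected distribution
df = k - 1 = 4
χ² = Σ(O - E)²/E
   = (20 - 17.2)²/17.2 + (22 - 17.2)²/17.2 + (8 - 17.2)²/17.2 + (14 - 17.2)²/17.2 + (22 - 17.2)²/17.2
   = 0.456 + 1.340 + 4.921 + 0.595 + 1.340
   = 8.65
p-value = 0.0704

Since p-value < α = 0.1, we reject H₀.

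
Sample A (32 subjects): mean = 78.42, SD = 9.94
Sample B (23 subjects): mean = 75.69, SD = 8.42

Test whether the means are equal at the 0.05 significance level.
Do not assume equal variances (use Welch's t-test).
Welch's two-sample t-test:
H₀: μ₁ = μ₂
H₁: μ₁ ≠ μ₂
s₁²/n₁ = 9.94²/32 = 3.0876,  s₂²/n₂ = 8.42²/23 = 3.0825
SE = √(s₁²/n₁ + s₂²/n₂) = √(3.0876 + 3.0825) = 2.4840
df (Welch-Satterthwaite) = (s₁²/n₁ + s₂²/n₂)² / [(s₁²/n₁)²/(n₁-1) + (s₂²/n₂)²/(n₂-1)] ≈ 51.49
t = (x̄₁ - x̄₂) / SE = (78.42 - 75.69) / 2.4840 = 2.73 / 2.4840 = 1.099
p-value = 0.2769

Since p-value > α = 0.05, we fail to reject H₀.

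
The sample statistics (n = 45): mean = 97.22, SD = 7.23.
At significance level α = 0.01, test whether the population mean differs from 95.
One-sample t-test:
H₀: μ = 95
H₁: μ ≠ 95
df = n - 1 = 44
t = (x̄ - μ₀) / (s/√n) = (97.22 - 95) / (7.23/√45) = 2.060
p-value = 0.0454

Since p-value > α = 0.01, we fail to reject H₀.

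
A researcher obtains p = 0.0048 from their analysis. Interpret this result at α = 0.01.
Since p = 0.0048 < α = 0.01, reject H₀.
There is sufficient evidence to reject the null hypothesis; the result is statistically significant at the 0.01 level.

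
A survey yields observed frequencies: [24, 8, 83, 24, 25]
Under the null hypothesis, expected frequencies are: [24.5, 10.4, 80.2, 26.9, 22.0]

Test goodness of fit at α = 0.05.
Chi-square goodness of fit test:
H₀: observed counts match expected distribution
H₁: observed counts differ from expected distribution
df = k - 1 = 4
χ² = Σ(O - E)²/E
   = (24 - 24.5)²/24.5 + (8 - 10.4)²/10.4 + (83 - 80.2)²/80.2 + (24 - 26.9)²/26.9 + (25 - 22.0)²/22.0
   = 0.010 + 0.554 + 0.098 + 0.313 + 0.409
   = 1.38
p-value = 0.8471

Since p-value > α = 0.05, we fail to reject H₀.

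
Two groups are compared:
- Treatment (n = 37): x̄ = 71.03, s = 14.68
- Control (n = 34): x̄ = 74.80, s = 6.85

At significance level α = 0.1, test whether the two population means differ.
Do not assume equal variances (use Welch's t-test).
Welch's two-sample t-test:
H₀: μ₁ = μ₂
H₁: μ₁ ≠ μ₂
s₁²/n₁ = 14.68²/37 = 5.8244,  s₂²/n₂ = 6.85²/34 = 1.3801
SE = √(s₁²/n₁ + s₂²/n₂) = √(5.8244 + 1.3801) = 2.6841
df (Welch-Satterthwaite) = (s₁²/n₁ + s₂²/n₂)² / [(s₁²/n₁)²/(n₁-1) + (s₂²/n₂)²/(n₂-1)] ≈ 51.90
t = (x̄₁ - x̄₂) / SE = (71.03 - 74.80) / 2.6841 = -3.77 / 2.6841 = -1.405
p-value = 0.1661

Since p-value > α = 0.1, we fail to reject H₀.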